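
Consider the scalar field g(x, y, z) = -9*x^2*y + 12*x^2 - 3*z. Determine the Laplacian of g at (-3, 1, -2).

6

∂²g/∂x² = 6*(-3*y + 4)
∂²g/∂y² = 0
∂²g/∂z² = 0
∇²g = -18*y + 24
At (-3, 1, -2): 6.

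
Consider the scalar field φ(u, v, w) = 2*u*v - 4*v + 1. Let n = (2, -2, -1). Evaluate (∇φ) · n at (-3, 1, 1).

∂φ/∂u = 2*v
∂φ/∂v = 2*u - 4
∂φ/∂w = 0
∇φ at (-3, 1, 1) = (2, -10, 0)
∇φ · n = (2)(2) + (-10)(-2) + (0)(-1) = 24

24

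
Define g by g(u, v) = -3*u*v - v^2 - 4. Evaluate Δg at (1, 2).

∂²g/∂u² = 0
∂²g/∂v² = -2
∇²g = -2
At (1, 2): -2.

-2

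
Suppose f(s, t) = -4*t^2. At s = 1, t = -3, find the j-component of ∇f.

(∇f)_2 = ∂f/∂t = -8*t
At (1, -3): 24.

24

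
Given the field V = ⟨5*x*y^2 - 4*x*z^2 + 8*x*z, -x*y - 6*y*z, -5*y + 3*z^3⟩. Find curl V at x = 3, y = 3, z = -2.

(13, 72, -93)

(∇×V)₁ = ∂V₃/∂y − ∂V₂/∂z = 6*y - 5
(∇×V)₂ = ∂V₁/∂z − ∂V₃/∂x = -8*x*z + 8*x
(∇×V)₃ = ∂V₂/∂x − ∂V₁/∂y = -10*x*y - y
∇×V = (6*y - 5, -8*x*z + 8*x, -10*x*y - y)
At (3, 3, -2): (13, 72, -93).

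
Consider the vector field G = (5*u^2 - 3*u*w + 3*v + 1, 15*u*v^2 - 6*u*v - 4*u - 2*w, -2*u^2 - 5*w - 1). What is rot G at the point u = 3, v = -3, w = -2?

(2, 3, 146)

(∇×G)₁ = ∂G₃/∂v − ∂G₂/∂w = 2
(∇×G)₂ = ∂G₁/∂w − ∂G₃/∂u = u
(∇×G)₃ = ∂G₂/∂u − ∂G₁/∂v = 15*v^2 - 6*v - 7
∇×G = (2, u, 15*v^2 - 6*v - 7)
At (3, -3, -2): (2, 3, 146).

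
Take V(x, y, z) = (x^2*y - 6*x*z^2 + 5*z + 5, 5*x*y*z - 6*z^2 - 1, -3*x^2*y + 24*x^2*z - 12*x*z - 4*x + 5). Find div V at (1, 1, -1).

3

∂V₁/∂x = 2*x*y - 6*z^2
∂V₂/∂y = 5*x*z
∂V₃/∂z = 24*x^2 - 12*x
∇·V = 24*x^2 + 2*x*y + 5*x*z - 12*x - 6*z^2
At (1, 1, -1): 3.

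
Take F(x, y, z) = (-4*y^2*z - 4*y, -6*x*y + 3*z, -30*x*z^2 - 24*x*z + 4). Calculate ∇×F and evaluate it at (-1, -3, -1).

(-3, -30, 46)

(∇×F)₁ = ∂F₃/∂y − ∂F₂/∂z = -3
(∇×F)₂ = ∂F₁/∂z − ∂F₃/∂x = -4*y^2 + 30*z^2 + 24*z
(∇×F)₃ = ∂F₂/∂x − ∂F₁/∂y = 8*y*z - 6*y + 4
∇×F = (-3, -4*y^2 + 30*z^2 + 24*z, 8*y*z - 6*y + 4)
At (-1, -3, -1): (-3, -30, 46).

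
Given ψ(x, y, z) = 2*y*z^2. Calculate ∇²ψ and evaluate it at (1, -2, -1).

-8

∂²ψ/∂x² = 0
∂²ψ/∂y² = 0
∂²ψ/∂z² = 4*y
∇²ψ = 4*y
At (1, -2, -1): -8.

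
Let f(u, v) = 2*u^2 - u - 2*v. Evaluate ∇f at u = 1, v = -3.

∂f/∂u = 4*u - 1
∂f/∂v = -2
∇f = (4*u - 1, -2)
At (1, -3): (3, -2).

(3, -2)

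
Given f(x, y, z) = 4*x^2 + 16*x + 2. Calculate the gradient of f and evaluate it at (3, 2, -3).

∂f/∂x = 8*x + 16
∂f/∂y = 0
∂f/∂z = 0
∇f = (8*x + 16, 0, 0)
At (3, 2, -3): (40, 0, 0).

(40, 0, 0)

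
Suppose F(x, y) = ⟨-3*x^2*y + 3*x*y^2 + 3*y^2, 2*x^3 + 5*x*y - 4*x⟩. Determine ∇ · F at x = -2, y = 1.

5

∂F₁/∂x = -6*x*y + 3*y^2
∂F₂/∂y = 5*x
∇·F = -6*x*y + 5*x + 3*y^2
At (-2, 1): 5.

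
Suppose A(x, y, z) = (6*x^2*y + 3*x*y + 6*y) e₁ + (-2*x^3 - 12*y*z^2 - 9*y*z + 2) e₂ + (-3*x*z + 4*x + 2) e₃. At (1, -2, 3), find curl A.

(-162, 5, -21)

(∇×A)₁ = ∂A₃/∂y − ∂A₂/∂z = 24*y*z + 9*y
(∇×A)₂ = ∂A₁/∂z − ∂A₃/∂x = 3*z - 4
(∇×A)₃ = ∂A₂/∂x − ∂A₁/∂y = -12*x^2 - 3*x - 6
∇×A = (24*y*z + 9*y, 3*z - 4, -12*x^2 - 3*x - 6)
At (1, -2, 3): (-162, 5, -21).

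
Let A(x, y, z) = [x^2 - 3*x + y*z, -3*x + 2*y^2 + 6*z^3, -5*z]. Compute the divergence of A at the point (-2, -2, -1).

∂A₁/∂x = 2*x - 3
∂A₂/∂y = 4*y
∂A₃/∂z = -5
∇·A = 2*x + 4*y - 8
At (-2, -2, -1): -20.

-20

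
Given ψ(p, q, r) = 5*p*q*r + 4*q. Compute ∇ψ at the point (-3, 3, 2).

(30, -26, -45)

∂ψ/∂p = 5*q*r
∂ψ/∂q = 5*p*r + 4
∂ψ/∂r = 5*p*q
∇ψ = (5*q*r, 5*p*r + 4, 5*p*q)
At (-3, 3, 2): (30, -26, -45).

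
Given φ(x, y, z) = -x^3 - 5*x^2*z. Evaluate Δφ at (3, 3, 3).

∂²φ/∂x² = -2*(3*x + 5*z)
∂²φ/∂y² = 0
∂²φ/∂z² = 0
∇²φ = -6*x - 10*z
At (3, 3, 3): -48.

-48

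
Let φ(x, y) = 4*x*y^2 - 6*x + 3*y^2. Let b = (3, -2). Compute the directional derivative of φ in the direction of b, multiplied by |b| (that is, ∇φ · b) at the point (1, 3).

∂φ/∂x = 4*y^2 - 6
∂φ/∂y = 8*x*y + 6*y
∇φ at (1, 3) = (30, 42)
∇φ · b = (30)(3) + (42)(-2) = 6

6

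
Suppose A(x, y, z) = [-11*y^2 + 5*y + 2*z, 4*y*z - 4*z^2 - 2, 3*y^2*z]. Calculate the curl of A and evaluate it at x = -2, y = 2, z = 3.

(∇×A)₁ = ∂A₃/∂y − ∂A₂/∂z = 6*y*z - 4*y + 8*z
(∇×A)₂ = ∂A₁/∂z − ∂A₃/∂x = 2
(∇×A)₃ = ∂A₂/∂x − ∂A₁/∂y = 22*y - 5
∇×A = (6*y*z - 4*y + 8*z, 2, 22*y - 5)
At (-2, 2, 3): (52, 2, 39).

(52, 2, 39)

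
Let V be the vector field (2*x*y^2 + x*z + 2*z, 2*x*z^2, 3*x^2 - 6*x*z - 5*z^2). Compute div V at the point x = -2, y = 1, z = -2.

32

∂V₁/∂x = 2*y^2 + z
∂V₂/∂y = 0
∂V₃/∂z = -6*x - 10*z
∇·V = -6*x + 2*y^2 - 9*z
At (-2, 1, -2): 32.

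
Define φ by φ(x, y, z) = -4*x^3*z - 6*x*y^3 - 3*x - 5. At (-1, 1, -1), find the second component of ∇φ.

18

(∇φ)_2 = ∂φ/∂y = -18*x*y^2
At (-1, 1, -1): 18.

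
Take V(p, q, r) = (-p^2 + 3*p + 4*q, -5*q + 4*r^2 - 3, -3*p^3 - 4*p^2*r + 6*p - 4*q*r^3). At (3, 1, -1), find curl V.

(∇×V)₁ = ∂V₃/∂q − ∂V₂/∂r = -4*r^3 - 8*r
(∇×V)₂ = ∂V₁/∂r − ∂V₃/∂p = 9*p^2 + 8*p*r - 6
(∇×V)₃ = ∂V₂/∂p − ∂V₁/∂q = -4
∇×V = (-4*r^3 - 8*r, 9*p^2 + 8*p*r - 6, -4)
At (3, 1, -1): (12, 51, -4).

(12, 51, -4)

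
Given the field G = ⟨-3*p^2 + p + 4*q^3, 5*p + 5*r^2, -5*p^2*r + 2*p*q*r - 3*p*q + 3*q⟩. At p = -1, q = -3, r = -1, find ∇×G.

(∇×G)₁ = ∂G₃/∂q − ∂G₂/∂r = 2*p*r - 3*p - 10*r + 3
(∇×G)₂ = ∂G₁/∂r − ∂G₃/∂p = 10*p*r - 2*q*r + 3*q
(∇×G)₃ = ∂G₂/∂p − ∂G₁/∂q = -12*q^2 + 5
∇×G = (2*p*r - 3*p - 10*r + 3, 10*p*r - 2*q*r + 3*q, -12*q^2 + 5)
At (-1, -3, -1): (18, -5, -103).

(18, -5, -103)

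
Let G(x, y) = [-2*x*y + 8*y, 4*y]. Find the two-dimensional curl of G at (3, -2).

∂G₂/∂x = 0
∂G₁/∂y = -2*x + 8
Scalar curl = 2*x - 8
At (3, -2): -2.

-2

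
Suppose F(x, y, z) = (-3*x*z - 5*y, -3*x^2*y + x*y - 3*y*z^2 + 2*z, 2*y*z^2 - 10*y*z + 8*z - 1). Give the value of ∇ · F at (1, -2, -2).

∂F₁/∂x = -3*z
∂F₂/∂y = -3*x^2 + x - 3*z^2
∂F₃/∂z = 4*y*z - 10*y + 8
∇·F = -3*x^2 + x + 4*y*z - 10*y - 3*z^2 - 3*z + 8
At (1, -2, -2): 36.

36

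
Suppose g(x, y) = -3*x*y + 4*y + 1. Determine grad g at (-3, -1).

(3, 13)

∂g/∂x = -3*y
∂g/∂y = -3*x + 4
∇g = (-3*y, -3*x + 4)
At (-3, -1): (3, 13).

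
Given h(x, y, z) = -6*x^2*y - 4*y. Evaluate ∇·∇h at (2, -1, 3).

12

∂²h/∂x² = -12*y
∂²h/∂y² = 0
∂²h/∂z² = 0
∇²h = -12*y
At (2, -1, 3): 12.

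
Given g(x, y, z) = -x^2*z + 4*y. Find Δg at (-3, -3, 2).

∂²g/∂x² = -2*z
∂²g/∂y² = 0
∂²g/∂z² = 0
∇²g = -2*z
At (-3, -3, 2): -4.

-4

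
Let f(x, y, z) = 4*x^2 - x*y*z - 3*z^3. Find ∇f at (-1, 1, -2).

(-6, -2, -35)

∂f/∂x = 8*x - y*z
∂f/∂y = -x*z
∂f/∂z = -x*y - 9*z^2
∇f = (8*x - y*z, -x*z, -x*y - 9*z^2)
At (-1, 1, -2): (-6, -2, -35).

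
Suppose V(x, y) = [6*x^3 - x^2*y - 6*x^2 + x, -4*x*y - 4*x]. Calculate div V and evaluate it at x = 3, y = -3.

133

∂V₁/∂x = 18*x^2 - 2*x*y - 12*x + 1
∂V₂/∂y = -4*x
∇·V = 18*x^2 - 2*x*y - 16*x + 1
At (3, -3): 133.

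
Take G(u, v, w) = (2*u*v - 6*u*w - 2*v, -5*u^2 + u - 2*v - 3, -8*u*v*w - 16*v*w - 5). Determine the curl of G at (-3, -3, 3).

(24, -54, 39)

(∇×G)₁ = ∂G₃/∂v − ∂G₂/∂w = -8*u*w - 16*w
(∇×G)₂ = ∂G₁/∂w − ∂G₃/∂u = -6*u + 8*v*w
(∇×G)₃ = ∂G₂/∂u − ∂G₁/∂v = -12*u + 3
∇×G = (-8*u*w - 16*w, -6*u + 8*v*w, -12*u + 3)
At (-3, -3, 3): (24, -54, 39).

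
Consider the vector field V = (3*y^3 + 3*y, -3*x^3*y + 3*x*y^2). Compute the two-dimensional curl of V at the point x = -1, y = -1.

∂V₂/∂x = -9*x^2*y + 3*y^2
∂V₁/∂y = 9*y^2 + 3
Scalar curl = -9*x^2*y - 6*y^2 - 3
At (-1, -1): 0.

0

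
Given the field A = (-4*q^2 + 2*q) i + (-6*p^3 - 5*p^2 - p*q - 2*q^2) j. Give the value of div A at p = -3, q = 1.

∂A₁/∂p = 0
∂A₂/∂q = -p - 4*q
∇·A = -p - 4*q
At (-3, 1): -1.

-1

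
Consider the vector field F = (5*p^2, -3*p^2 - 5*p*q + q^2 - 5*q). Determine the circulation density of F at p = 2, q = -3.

3

∂F₂/∂p = -6*p - 5*q
∂F₁/∂q = 0
Scalar curl = -6*p - 5*q
At (2, -3): 3.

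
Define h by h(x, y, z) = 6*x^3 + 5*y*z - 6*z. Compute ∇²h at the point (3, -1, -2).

108

∂²h/∂x² = 36*x
∂²h/∂y² = 0
∂²h/∂z² = 0
∇²h = 36*x
At (3, -1, -2): 108.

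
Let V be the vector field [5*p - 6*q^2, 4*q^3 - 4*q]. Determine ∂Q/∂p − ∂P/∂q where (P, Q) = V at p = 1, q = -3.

∂V₂/∂p = 0
∂V₁/∂q = -12*q
Scalar curl = 12*q
At (1, -3): -36.

-36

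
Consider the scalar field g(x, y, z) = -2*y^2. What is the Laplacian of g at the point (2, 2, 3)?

-4

∂²g/∂x² = 0
∂²g/∂y² = -4
∂²g/∂z² = 0
∇²g = -4
At (2, 2, 3): -4.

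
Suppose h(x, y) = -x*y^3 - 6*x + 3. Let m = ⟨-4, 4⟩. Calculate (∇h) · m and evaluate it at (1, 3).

24

∂h/∂x = -y^3 - 6
∂h/∂y = -3*x*y^2
∇h at (1, 3) = (-33, -27)
∇h · m = (-33)(-4) + (-27)(4) = 24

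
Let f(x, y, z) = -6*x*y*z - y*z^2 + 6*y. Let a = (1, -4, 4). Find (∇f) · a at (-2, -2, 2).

-144

∂f/∂x = -6*y*z
∂f/∂y = -6*x*z - z^2 + 6
∂f/∂z = -6*x*y - 2*y*z
∇f at (-2, -2, 2) = (24, 26, -16)
∇f · a = (24)(1) + (26)(-4) + (-16)(4) = -144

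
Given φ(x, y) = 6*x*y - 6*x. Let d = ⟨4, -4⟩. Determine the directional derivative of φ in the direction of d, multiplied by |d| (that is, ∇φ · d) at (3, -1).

∂φ/∂x = 6*y - 6
∂φ/∂y = 6*x
∇φ at (3, -1) = (-12, 18)
∇φ · d = (-12)(4) + (18)(-4) = -120

-120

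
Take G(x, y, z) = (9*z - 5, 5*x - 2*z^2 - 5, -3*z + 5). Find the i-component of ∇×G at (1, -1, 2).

8

(∇×G)_1 = ∂G₃/∂y − ∂G₂/∂z
= 0 − (-4*z)
= 4*z
At (1, -1, 2): 8.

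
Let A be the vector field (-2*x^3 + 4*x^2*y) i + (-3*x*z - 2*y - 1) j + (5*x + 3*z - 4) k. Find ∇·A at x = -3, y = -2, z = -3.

-5

∂A₁/∂x = -6*x^2 + 8*x*y
∂A₂/∂y = -2
∂A₃/∂z = 3
∇·A = -6*x^2 + 8*x*y + 1
At (-3, -2, -3): -5.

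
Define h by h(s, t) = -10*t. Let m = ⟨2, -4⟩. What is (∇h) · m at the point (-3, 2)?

∂h/∂s = 0
∂h/∂t = -10
∇h at (-3, 2) = (0, -10)
∇h · m = (0)(2) + (-10)(-4) = 40

40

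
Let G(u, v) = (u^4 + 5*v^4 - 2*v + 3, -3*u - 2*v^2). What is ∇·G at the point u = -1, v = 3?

-16

∂G₁/∂u = 4*u^3
∂G₂/∂v = -4*v
∇·G = 4*u^3 - 4*v
At (-1, 3): -16.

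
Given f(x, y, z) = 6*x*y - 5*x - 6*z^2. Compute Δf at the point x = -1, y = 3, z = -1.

∂²f/∂x² = 0
∂²f/∂y² = 0
∂²f/∂z² = -12
∇²f = -12
At (-1, 3, -1): -12.

-12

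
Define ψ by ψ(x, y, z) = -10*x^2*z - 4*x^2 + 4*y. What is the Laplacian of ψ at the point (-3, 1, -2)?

∂²ψ/∂x² = -4*(5*z + 2)
∂²ψ/∂y² = 0
∂²ψ/∂z² = 0
∇²ψ = -20*z - 8
At (-3, 1, -2): 32.

32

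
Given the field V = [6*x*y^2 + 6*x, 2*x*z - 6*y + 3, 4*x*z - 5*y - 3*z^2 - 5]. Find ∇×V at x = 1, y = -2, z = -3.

(-7, 12, 18)

(∇×V)₁ = ∂V₃/∂y − ∂V₂/∂z = -2*x - 5
(∇×V)₂ = ∂V₁/∂z − ∂V₃/∂x = -4*z
(∇×V)₃ = ∂V₂/∂x − ∂V₁/∂y = -12*x*y + 2*z
∇×V = (-2*x - 5, -4*z, -12*x*y + 2*z)
At (1, -2, -3): (-7, 12, 18).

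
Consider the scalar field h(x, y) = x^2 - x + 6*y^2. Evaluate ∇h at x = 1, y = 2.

∂h/∂x = 2*x - 1
∂h/∂y = 12*y
∇h = (2*x - 1, 12*y)
At (1, 2): (1, 24).

(1, 24)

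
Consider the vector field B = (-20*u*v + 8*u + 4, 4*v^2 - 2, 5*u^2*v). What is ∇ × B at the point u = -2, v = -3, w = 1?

(∇×B)₁ = ∂B₃/∂v − ∂B₂/∂w = 5*u^2
(∇×B)₂ = ∂B₁/∂w − ∂B₃/∂u = -10*u*v
(∇×B)₃ = ∂B₂/∂u − ∂B₁/∂v = 20*u
∇×B = (5*u^2, -10*u*v, 20*u)
At (-2, -3, 1): (20, -60, -40).

(20, -60, -40)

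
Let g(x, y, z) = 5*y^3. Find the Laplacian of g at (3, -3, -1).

-90

∂²g/∂x² = 0
∂²g/∂y² = 30*y
∂²g/∂z² = 0
∇²g = 30*y
At (3, -3, -1): -90.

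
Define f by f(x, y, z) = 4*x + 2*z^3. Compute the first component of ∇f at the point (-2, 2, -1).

4

(∇f)_1 = ∂f/∂x = 4
At (-2, 2, -1): 4.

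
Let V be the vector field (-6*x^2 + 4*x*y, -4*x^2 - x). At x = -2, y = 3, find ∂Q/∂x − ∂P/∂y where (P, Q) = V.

23

∂V₂/∂x = -8*x - 1
∂V₁/∂y = 4*x
Scalar curl = -12*x - 1
At (-2, 3): 23.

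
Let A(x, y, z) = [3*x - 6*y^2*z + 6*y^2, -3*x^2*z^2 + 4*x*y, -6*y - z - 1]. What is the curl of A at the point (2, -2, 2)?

(42, -24, -80)

(∇×A)₁ = ∂A₃/∂y − ∂A₂/∂z = 6*x^2*z - 6
(∇×A)₂ = ∂A₁/∂z − ∂A₃/∂x = -6*y^2
(∇×A)₃ = ∂A₂/∂x − ∂A₁/∂y = -6*x*z^2 + 12*y*z - 8*y
∇×A = (6*x^2*z - 6, -6*y^2, -6*x*z^2 + 12*y*z - 8*y)
At (2, -2, 2): (42, -24, -80).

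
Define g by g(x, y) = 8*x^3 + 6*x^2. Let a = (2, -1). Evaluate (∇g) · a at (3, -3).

∂g/∂x = 24*x^2 + 12*x
∂g/∂y = 0
∇g at (3, -3) = (252, 0)
∇g · a = (252)(2) + (0)(-1) = 504

504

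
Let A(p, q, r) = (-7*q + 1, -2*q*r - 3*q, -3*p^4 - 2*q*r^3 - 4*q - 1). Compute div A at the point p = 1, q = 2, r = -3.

∂A₁/∂p = 0
∂A₂/∂q = -2*r - 3
∂A₃/∂r = -6*q*r^2
∇·A = -6*q*r^2 - 2*r - 3
At (1, 2, -3): -105.

-105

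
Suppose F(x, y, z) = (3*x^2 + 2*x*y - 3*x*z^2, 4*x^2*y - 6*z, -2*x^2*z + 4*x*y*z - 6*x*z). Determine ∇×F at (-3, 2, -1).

(18, -4, -42)

(∇×F)₁ = ∂F₃/∂y − ∂F₂/∂z = 4*x*z + 6
(∇×F)₂ = ∂F₁/∂z − ∂F₃/∂x = -2*x*z - 4*y*z + 6*z
(∇×F)₃ = ∂F₂/∂x − ∂F₁/∂y = 8*x*y - 2*x
∇×F = (4*x*z + 6, -2*x*z - 4*y*z + 6*z, 8*x*y - 2*x)
At (-3, 2, -1): (18, -4, -42).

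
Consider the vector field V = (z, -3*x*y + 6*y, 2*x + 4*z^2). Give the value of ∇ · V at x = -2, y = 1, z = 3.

∂V₁/∂x = 0
∂V₂/∂y = -3*x + 6
∂V₃/∂z = 8*z
∇·V = -3*x + 8*z + 6
At (-2, 1, 3): 36.

36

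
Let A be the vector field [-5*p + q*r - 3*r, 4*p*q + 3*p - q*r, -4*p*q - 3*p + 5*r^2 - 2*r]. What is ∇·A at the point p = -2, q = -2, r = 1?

∂A₁/∂p = -5
∂A₂/∂q = 4*p - r
∂A₃/∂r = 10*r - 2
∇·A = 4*p + 9*r - 7
At (-2, -2, 1): -6.

-6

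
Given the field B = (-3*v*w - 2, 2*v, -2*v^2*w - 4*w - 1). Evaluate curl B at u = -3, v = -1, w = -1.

(-4, 3, -3)

(∇×B)₁ = ∂B₃/∂v − ∂B₂/∂w = -4*v*w
(∇×B)₂ = ∂B₁/∂w − ∂B₃/∂u = -3*v
(∇×B)₃ = ∂B₂/∂u − ∂B₁/∂v = 3*w
∇×B = (-4*v*w, -3*v, 3*w)
At (-3, -1, -1): (-4, 3, -3).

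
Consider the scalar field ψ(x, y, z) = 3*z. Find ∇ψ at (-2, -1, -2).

∂ψ/∂x = 0
∂ψ/∂y = 0
∂ψ/∂z = 3
∇ψ = (0, 0, 3)
At (-2, -1, -2): (0, 0, 3).

(0, 0, 3)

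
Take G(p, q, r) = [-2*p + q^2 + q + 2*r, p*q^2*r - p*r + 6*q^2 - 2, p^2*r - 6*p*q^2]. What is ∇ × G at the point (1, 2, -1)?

(∇×G)₁ = ∂G₃/∂q − ∂G₂/∂r = -p*q^2 - 12*p*q + p
(∇×G)₂ = ∂G₁/∂r − ∂G₃/∂p = -2*p*r + 6*q^2 + 2
(∇×G)₃ = ∂G₂/∂p − ∂G₁/∂q = q^2*r - 2*q - r - 1
∇×G = (-p*q^2 - 12*p*q + p, -2*p*r + 6*q^2 + 2, q^2*r - 2*q - r - 1)
At (1, 2, -1): (-27, 28, -8).

(-27, 28, -8)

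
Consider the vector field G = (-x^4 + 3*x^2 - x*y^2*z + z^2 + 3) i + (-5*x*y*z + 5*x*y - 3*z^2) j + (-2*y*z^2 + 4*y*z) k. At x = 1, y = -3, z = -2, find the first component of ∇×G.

-43

(∇×G)_1 = ∂G₃/∂y − ∂G₂/∂z
= -2*z^2 + 4*z − (-5*x*y - 6*z)
= 5*x*y - 2*z^2 + 10*z
At (1, -3, -2): -43.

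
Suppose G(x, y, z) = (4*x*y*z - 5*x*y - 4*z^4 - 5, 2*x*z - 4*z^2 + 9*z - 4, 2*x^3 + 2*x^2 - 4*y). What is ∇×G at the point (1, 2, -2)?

(-31, 126, 9)

(∇×G)₁ = ∂G₃/∂y − ∂G₂/∂z = -2*x + 8*z - 13
(∇×G)₂ = ∂G₁/∂z − ∂G₃/∂x = -6*x^2 + 4*x*y - 4*x - 16*z^3
(∇×G)₃ = ∂G₂/∂x − ∂G₁/∂y = -4*x*z + 5*x + 2*z
∇×G = (-2*x + 8*z - 13, -6*x^2 + 4*x*y - 4*x - 16*z^3, -4*x*z + 5*x + 2*z)
At (1, 2, -2): (-31, 126, 9).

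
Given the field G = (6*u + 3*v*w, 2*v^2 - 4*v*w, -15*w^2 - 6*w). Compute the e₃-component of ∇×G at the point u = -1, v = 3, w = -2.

6

(∇×G)_3 = ∂G₂/∂u − ∂G₁/∂v
= 0 − (3*w)
= -3*w
At (-1, 3, -2): 6.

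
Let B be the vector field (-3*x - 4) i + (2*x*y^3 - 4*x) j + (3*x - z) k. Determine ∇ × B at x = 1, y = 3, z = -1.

(0, -3, 50)

(∇×B)₁ = ∂B₃/∂y − ∂B₂/∂z = 0
(∇×B)₂ = ∂B₁/∂z − ∂B₃/∂x = -3
(∇×B)₃ = ∂B₂/∂x − ∂B₁/∂y = 2*y^3 - 4
∇×B = (0, -3, 2*y^3 - 4)
At (1, 3, -1): (0, -3, 50).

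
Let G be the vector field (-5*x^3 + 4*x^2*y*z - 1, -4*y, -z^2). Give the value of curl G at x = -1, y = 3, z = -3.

(∇×G)₁ = ∂G₃/∂y − ∂G₂/∂z = 0
(∇×G)₂ = ∂G₁/∂z − ∂G₃/∂x = 4*x^2*y
(∇×G)₃ = ∂G₂/∂x − ∂G₁/∂y = -4*x^2*z
∇×G = (0, 4*x^2*y, -4*x^2*z)
At (-1, 3, -3): (0, 12, 12).

(0, 12, 12)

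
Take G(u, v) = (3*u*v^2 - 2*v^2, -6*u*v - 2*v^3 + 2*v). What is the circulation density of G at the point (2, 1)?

∂G₂/∂u = -6*v
∂G₁/∂v = 6*u*v - 4*v
Scalar curl = -6*u*v - 2*v
At (2, 1): -14.

-14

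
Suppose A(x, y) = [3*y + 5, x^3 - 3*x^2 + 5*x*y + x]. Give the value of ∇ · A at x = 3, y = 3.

∂A₁/∂x = 0
∂A₂/∂y = 5*x
∇·A = 5*x
At (3, 3): 15.

15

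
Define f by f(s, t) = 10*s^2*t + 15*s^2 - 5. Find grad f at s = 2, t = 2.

∂f/∂s = 20*s*t + 30*s
∂f/∂t = 10*s^2
∇f = (20*s*t + 30*s, 10*s^2)
At (2, 2): (140, 40).

(140, 40)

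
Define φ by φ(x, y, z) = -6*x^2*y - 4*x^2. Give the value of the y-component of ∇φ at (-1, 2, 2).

(∇φ)_2 = ∂φ/∂y = -6*x^2
At (-1, 2, 2): -6.

-6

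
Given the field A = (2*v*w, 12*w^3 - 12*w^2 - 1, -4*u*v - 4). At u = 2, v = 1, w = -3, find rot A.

(-404, 6, 6)

(∇×A)₁ = ∂A₃/∂v − ∂A₂/∂w = -4*u - 36*w^2 + 24*w
(∇×A)₂ = ∂A₁/∂w − ∂A₃/∂u = 6*v
(∇×A)₃ = ∂A₂/∂u − ∂A₁/∂v = -2*w
∇×A = (-4*u - 36*w^2 + 24*w, 6*v, -2*w)
At (2, 1, -3): (-404, 6, 6).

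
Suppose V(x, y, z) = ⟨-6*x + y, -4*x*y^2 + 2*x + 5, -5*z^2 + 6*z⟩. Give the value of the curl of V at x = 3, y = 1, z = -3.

(∇×V)₁ = ∂V₃/∂y − ∂V₂/∂z = 0
(∇×V)₂ = ∂V₁/∂z − ∂V₃/∂x = 0
(∇×V)₃ = ∂V₂/∂x − ∂V₁/∂y = -4*y^2 + 1
∇×V = (0, 0, -4*y^2 + 1)
At (3, 1, -3): (0, 0, -3).

(0, 0, -3)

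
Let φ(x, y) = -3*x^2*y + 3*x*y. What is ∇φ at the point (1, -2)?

(6, 0)

∂φ/∂x = -6*x*y + 3*y
∂φ/∂y = -3*x^2 + 3*x
∇φ = (-6*x*y + 3*y, -3*x^2 + 3*x)
At (1, -2): (6, 0).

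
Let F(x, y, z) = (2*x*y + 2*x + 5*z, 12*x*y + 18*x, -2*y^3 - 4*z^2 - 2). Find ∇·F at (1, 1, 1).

8

∂F₁/∂x = 2*y + 2
∂F₂/∂y = 12*x
∂F₃/∂z = -8*z
∇·F = 12*x + 2*y - 8*z + 2
At (1, 1, 1): 8.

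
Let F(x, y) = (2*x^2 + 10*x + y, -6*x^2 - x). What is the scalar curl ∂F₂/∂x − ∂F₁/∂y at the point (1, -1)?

-14

∂F₂/∂x = -12*x - 1
∂F₁/∂y = 1
Scalar curl = -12*x - 2
At (1, -1): -14.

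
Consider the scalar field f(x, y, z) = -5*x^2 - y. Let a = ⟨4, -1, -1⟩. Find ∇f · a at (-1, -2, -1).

∂f/∂x = -10*x
∂f/∂y = -1
∂f/∂z = 0
∇f at (-1, -2, -1) = (10, -1, 0)
∇f · a = (10)(4) + (-1)(-1) + (0)(-1) = 41

41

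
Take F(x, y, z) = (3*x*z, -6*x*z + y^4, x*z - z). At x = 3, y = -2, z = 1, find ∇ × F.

(18, 8, -6)

(∇×F)₁ = ∂F₃/∂y − ∂F₂/∂z = 6*x
(∇×F)₂ = ∂F₁/∂z − ∂F₃/∂x = 3*x - z
(∇×F)₃ = ∂F₂/∂x − ∂F₁/∂y = -6*z
∇×F = (6*x, 3*x - z, -6*z)
At (3, -2, 1): (18, 8, -6).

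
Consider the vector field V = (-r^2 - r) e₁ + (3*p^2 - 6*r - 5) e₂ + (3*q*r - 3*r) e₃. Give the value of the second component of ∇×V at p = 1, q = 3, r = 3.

(∇×V)_2 = ∂V₁/∂r − ∂V₃/∂p
= -2*r - 1 − (0)
= -2*r - 1
At (1, 3, 3): -7.

-7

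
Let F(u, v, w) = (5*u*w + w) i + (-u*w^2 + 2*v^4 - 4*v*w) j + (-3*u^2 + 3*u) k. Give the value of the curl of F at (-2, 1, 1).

(∇×F)₁ = ∂F₃/∂v − ∂F₂/∂w = 2*u*w + 4*v
(∇×F)₂ = ∂F₁/∂w − ∂F₃/∂u = 11*u - 2
(∇×F)₃ = ∂F₂/∂u − ∂F₁/∂v = -w^2
∇×F = (2*u*w + 4*v, 11*u - 2, -w^2)
At (-2, 1, 1): (0, -24, -1).

(0, -24, -1)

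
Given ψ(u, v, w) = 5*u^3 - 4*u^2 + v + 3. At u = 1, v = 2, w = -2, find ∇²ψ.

∂²ψ/∂u² = 2*(15*u - 4)
∂²ψ/∂v² = 0
∂²ψ/∂w² = 0
∇²ψ = 30*u - 8
At (1, 2, -2): 22.

22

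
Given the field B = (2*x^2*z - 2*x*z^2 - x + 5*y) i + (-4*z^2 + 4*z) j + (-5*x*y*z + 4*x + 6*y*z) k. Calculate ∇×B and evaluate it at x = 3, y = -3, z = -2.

(-2, 68, -5)

(∇×B)₁ = ∂B₃/∂y − ∂B₂/∂z = -5*x*z + 14*z - 4
(∇×B)₂ = ∂B₁/∂z − ∂B₃/∂x = 2*x^2 - 4*x*z + 5*y*z - 4
(∇×B)₃ = ∂B₂/∂x − ∂B₁/∂y = -5
∇×B = (-5*x*z + 14*z - 4, 2*x^2 - 4*x*z + 5*y*z - 4, -5)
At (3, -3, -2): (-2, 68, -5).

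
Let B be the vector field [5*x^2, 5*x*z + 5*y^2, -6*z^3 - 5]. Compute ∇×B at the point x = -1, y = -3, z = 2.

(∇×B)₁ = ∂B₃/∂y − ∂B₂/∂z = -5*x
(∇×B)₂ = ∂B₁/∂z − ∂B₃/∂x = 0
(∇×B)₃ = ∂B₂/∂x − ∂B₁/∂y = 5*z
∇×B = (-5*x, 0, 5*z)
At (-1, -3, 2): (5, 0, 10).

(5, 0, 10)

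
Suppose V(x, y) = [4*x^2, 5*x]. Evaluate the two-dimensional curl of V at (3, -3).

∂V₂/∂x = 5
∂V₁/∂y = 0
Scalar curl = 5
At (3, -3): 5.

5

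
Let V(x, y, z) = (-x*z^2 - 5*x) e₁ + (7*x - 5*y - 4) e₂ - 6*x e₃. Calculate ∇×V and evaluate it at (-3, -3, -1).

(∇×V)₁ = ∂V₃/∂y − ∂V₂/∂z = 0
(∇×V)₂ = ∂V₁/∂z − ∂V₃/∂x = -2*x*z + 6
(∇×V)₃ = ∂V₂/∂x − ∂V₁/∂y = 7
∇×V = (0, -2*x*z + 6, 7)
At (-3, -3, -1): (0, 0, 7).

(0, 0, 7)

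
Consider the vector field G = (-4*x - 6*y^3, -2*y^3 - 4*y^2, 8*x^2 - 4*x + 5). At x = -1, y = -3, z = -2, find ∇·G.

-34

∂G₁/∂x = -4
∂G₂/∂y = -6*y^2 - 8*y
∂G₃/∂z = 0
∇·G = -6*y^2 - 8*y - 4
At (-1, -3, -2): -34.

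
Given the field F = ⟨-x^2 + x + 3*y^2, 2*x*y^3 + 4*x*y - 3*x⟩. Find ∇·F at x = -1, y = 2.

∂F₁/∂x = -2*x + 1
∂F₂/∂y = 6*x*y^2 + 4*x
∇·F = 6*x*y^2 + 2*x + 1
At (-1, 2): -25.

-25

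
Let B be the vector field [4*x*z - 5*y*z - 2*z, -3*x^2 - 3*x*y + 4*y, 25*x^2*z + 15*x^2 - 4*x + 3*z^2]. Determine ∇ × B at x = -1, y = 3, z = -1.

(∇×B)₁ = ∂B₃/∂y − ∂B₂/∂z = 0
(∇×B)₂ = ∂B₁/∂z − ∂B₃/∂x = -50*x*z - 26*x - 5*y + 2
(∇×B)₃ = ∂B₂/∂x − ∂B₁/∂y = -6*x - 3*y + 5*z
∇×B = (0, -50*x*z - 26*x - 5*y + 2, -6*x - 3*y + 5*z)
At (-1, 3, -1): (0, -37, -8).

(0, -37, -8)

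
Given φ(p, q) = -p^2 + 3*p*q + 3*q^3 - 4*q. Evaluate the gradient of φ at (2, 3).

∂φ/∂p = -2*p + 3*q
∂φ/∂q = 3*p + 9*q^2 - 4
∇φ = (-2*p + 3*q, 3*p + 9*q^2 - 4)
At (2, 3): (5, 83).

(5, 83)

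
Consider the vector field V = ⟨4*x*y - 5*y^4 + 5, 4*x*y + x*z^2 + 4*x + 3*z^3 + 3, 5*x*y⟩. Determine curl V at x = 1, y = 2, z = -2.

(∇×V)₁ = ∂V₃/∂y − ∂V₂/∂z = -2*x*z + 5*x - 9*z^2
(∇×V)₂ = ∂V₁/∂z − ∂V₃/∂x = -5*y
(∇×V)₃ = ∂V₂/∂x − ∂V₁/∂y = -4*x + 20*y^3 + 4*y + z^2 + 4
∇×V = (-2*x*z + 5*x - 9*z^2, -5*y, -4*x + 20*y^3 + 4*y + z^2 + 4)
At (1, 2, -2): (-27, -10, 172).

(-27, -10, 172)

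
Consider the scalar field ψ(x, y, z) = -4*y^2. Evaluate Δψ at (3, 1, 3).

-8

∂²ψ/∂x² = 0
∂²ψ/∂y² = -8
∂²ψ/∂z² = 0
∇²ψ = -8
At (3, 1, 3): -8.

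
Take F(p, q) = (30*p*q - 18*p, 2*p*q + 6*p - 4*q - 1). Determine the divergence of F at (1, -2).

-80

∂F₁/∂p = 30*q - 18
∂F₂/∂q = 2*p - 4
∇·F = 2*p + 30*q - 22
At (1, -2): -80.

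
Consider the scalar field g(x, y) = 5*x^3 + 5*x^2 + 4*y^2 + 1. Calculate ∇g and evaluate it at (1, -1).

∂g/∂x = 15*x^2 + 10*x
∂g/∂y = 8*y
∇g = (15*x^2 + 10*x, 8*y)
At (1, -1): (25, -8).

(25, -8)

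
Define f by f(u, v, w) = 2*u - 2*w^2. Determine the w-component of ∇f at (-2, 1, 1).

(∇f)_3 = ∂f/∂w = -4*w
At (-2, 1, 1): -4.

-4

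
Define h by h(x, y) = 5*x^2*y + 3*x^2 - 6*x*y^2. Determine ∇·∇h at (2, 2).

∂²h/∂x² = 2*(5*y + 3)
∂²h/∂y² = -12*x
∇²h = -12*x + 10*y + 6
At (2, 2): 2.

2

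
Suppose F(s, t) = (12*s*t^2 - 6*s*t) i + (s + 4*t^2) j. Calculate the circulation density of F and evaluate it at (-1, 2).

43

∂F₂/∂s = 1
∂F₁/∂t = 24*s*t - 6*s
Scalar curl = -24*s*t + 6*s + 1
At (-1, 2): 43.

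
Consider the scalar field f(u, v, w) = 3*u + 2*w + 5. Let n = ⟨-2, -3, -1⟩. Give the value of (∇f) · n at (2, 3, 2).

∂f/∂u = 3
∂f/∂v = 0
∂f/∂w = 2
∇f at (2, 3, 2) = (3, 0, 2)
∇f · n = (3)(-2) + (0)(-3) + (2)(-1) = -8

-8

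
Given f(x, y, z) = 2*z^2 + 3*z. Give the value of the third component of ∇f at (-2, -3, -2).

(∇f)_3 = ∂f/∂z = 4*z + 3
At (-2, -3, -2): -5.

-5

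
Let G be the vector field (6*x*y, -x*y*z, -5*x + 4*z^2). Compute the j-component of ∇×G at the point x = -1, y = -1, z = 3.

5

(∇×G)_2 = ∂G₁/∂z − ∂G₃/∂x
= 0 − (-5)
= 5
At (-1, -1, 3): 5.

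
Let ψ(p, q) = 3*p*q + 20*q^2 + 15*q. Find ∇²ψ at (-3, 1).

∂²ψ/∂p² = 0
∂²ψ/∂q² = 40
∇²ψ = 40
At (-3, 1): 40.

40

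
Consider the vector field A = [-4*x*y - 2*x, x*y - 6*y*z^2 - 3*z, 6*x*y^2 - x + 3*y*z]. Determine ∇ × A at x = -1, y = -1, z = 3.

(-12, -5, -5)

(∇×A)₁ = ∂A₃/∂y − ∂A₂/∂z = 12*x*y + 12*y*z + 3*z + 3
(∇×A)₂ = ∂A₁/∂z − ∂A₃/∂x = -6*y^2 + 1
(∇×A)₃ = ∂A₂/∂x − ∂A₁/∂y = 4*x + y
∇×A = (12*x*y + 12*y*z + 3*z + 3, -6*y^2 + 1, 4*x + y)
At (-1, -1, 3): (-12, -5, -5).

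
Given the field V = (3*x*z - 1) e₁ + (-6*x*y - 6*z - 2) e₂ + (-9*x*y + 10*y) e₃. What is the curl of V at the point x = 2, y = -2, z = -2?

(-2, -12, 12)

(∇×V)₁ = ∂V₃/∂y − ∂V₂/∂z = -9*x + 16
(∇×V)₂ = ∂V₁/∂z − ∂V₃/∂x = 3*x + 9*y
(∇×V)₃ = ∂V₂/∂x − ∂V₁/∂y = -6*y
∇×V = (-9*x + 16, 3*x + 9*y, -6*y)
At (2, -2, -2): (-2, -12, 12).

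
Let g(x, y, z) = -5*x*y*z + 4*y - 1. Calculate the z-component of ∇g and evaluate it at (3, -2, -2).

(∇g)_3 = ∂g/∂z = -5*x*y
At (3, -2, -2): 30.

30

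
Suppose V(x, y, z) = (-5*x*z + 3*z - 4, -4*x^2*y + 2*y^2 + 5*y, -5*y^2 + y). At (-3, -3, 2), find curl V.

(∇×V)₁ = ∂V₃/∂y − ∂V₂/∂z = -10*y + 1
(∇×V)₂ = ∂V₁/∂z − ∂V₃/∂x = -5*x + 3
(∇×V)₃ = ∂V₂/∂x − ∂V₁/∂y = -8*x*y
∇×V = (-10*y + 1, -5*x + 3, -8*x*y)
At (-3, -3, 2): (31, 18, -72).

(31, 18, -72)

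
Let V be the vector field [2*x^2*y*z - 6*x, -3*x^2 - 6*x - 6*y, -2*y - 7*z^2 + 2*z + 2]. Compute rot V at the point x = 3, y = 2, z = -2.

(∇×V)₁ = ∂V₃/∂y − ∂V₂/∂z = -2
(∇×V)₂ = ∂V₁/∂z − ∂V₃/∂x = 2*x^2*y
(∇×V)₃ = ∂V₂/∂x − ∂V₁/∂y = -2*x^2*z - 6*x - 6
∇×V = (-2, 2*x^2*y, -2*x^2*z - 6*x - 6)
At (3, 2, -2): (-2, 36, 12).

(-2, 36, 12)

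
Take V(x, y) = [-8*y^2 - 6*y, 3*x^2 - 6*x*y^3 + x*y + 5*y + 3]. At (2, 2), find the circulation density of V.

∂V₂/∂x = 6*x - 6*y^3 + y
∂V₁/∂y = -16*y - 6
Scalar curl = 6*x - 6*y^3 + 17*y + 6
At (2, 2): 4.

4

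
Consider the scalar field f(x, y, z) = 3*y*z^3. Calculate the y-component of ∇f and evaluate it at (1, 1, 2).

(∇f)_2 = ∂f/∂y = 3*z^3
At (1, 1, 2): 24.

24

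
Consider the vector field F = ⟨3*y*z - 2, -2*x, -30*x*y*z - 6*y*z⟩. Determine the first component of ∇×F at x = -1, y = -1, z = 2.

(∇×F)_1 = ∂F₃/∂y − ∂F₂/∂z
= -30*x*z - 6*z − (0)
= -30*x*z - 6*z
At (-1, -1, 2): 48.

48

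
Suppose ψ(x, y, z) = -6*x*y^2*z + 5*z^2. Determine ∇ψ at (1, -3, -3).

∂ψ/∂x = -6*y^2*z
∂ψ/∂y = -12*x*y*z
∂ψ/∂z = -6*x*y^2 + 10*z
∇ψ = (-6*y^2*z, -12*x*y*z, -6*x*y^2 + 10*z)
At (1, -3, -3): (162, -108, -84).

(162, -108, -84)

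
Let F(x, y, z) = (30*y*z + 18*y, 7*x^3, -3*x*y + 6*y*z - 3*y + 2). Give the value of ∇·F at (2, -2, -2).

-12

∂F₁/∂x = 0
∂F₂/∂y = 0
∂F₃/∂z = 6*y
∇·F = 6*y
At (2, -2, -2): -12.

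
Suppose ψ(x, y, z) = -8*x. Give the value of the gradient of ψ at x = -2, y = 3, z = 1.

∂ψ/∂x = -8
∂ψ/∂y = 0
∂ψ/∂z = 0
∇ψ = (-8, 0, 0)
At (-2, 3, 1): (-8, 0, 0).

(-8, 0, 0)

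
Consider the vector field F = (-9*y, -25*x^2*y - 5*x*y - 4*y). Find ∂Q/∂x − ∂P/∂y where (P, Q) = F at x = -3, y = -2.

-281

∂F₂/∂x = -50*x*y - 5*y
∂F₁/∂y = -9
Scalar curl = -50*x*y - 5*y + 9
At (-3, -2): -281.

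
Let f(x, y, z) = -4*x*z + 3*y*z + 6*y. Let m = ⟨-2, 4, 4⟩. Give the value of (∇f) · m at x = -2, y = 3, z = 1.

112

∂f/∂x = -4*z
∂f/∂y = 3*z + 6
∂f/∂z = -4*x + 3*y
∇f at (-2, 3, 1) = (-4, 9, 17)
∇f · m = (-4)(-2) + (9)(4) + (17)(4) = 112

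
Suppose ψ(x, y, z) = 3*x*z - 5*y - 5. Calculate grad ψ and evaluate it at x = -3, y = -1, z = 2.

(6, -5, -9)

∂ψ/∂x = 3*z
∂ψ/∂y = -5
∂ψ/∂z = 3*x
∇ψ = (3*z, -5, 3*x)
At (-3, -1, 2): (6, -5, -9).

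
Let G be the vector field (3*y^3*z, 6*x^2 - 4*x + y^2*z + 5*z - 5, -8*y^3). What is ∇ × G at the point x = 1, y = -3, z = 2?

(∇×G)₁ = ∂G₃/∂y − ∂G₂/∂z = -25*y^2 - 5
(∇×G)₂ = ∂G₁/∂z − ∂G₃/∂x = 3*y^3
(∇×G)₃ = ∂G₂/∂x − ∂G₁/∂y = 12*x - 9*y^2*z - 4
∇×G = (-25*y^2 - 5, 3*y^3, 12*x - 9*y^2*z - 4)
At (1, -3, 2): (-230, -81, -154).

(-230, -81, -154)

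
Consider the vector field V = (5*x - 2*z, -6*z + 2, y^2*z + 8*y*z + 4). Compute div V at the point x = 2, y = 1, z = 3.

∂V₁/∂x = 5
∂V₂/∂y = 0
∂V₃/∂z = y^2 + 8*y
∇·V = y^2 + 8*y + 5
At (2, 1, 3): 14.

14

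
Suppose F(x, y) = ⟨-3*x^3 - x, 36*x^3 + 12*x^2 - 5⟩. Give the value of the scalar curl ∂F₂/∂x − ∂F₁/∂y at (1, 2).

132

∂F₂/∂x = 108*x^2 + 24*x
∂F₁/∂y = 0
Scalar curl = 108*x^2 + 24*x
At (1, 2): 132.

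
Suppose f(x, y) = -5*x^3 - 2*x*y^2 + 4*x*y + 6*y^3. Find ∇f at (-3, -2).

∂f/∂x = -15*x^2 - 2*y^2 + 4*y
∂f/∂y = -4*x*y + 4*x + 18*y^2
∇f = (-15*x^2 - 2*y^2 + 4*y, -4*x*y + 4*x + 18*y^2)
At (-3, -2): (-151, 36).

(-151, 36)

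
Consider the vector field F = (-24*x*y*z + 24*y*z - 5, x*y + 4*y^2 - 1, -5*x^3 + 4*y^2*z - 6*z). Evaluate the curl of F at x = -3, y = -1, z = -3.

(∇×F)₁ = ∂F₃/∂y − ∂F₂/∂z = 8*y*z
(∇×F)₂ = ∂F₁/∂z − ∂F₃/∂x = 15*x^2 - 24*x*y + 24*y
(∇×F)₃ = ∂F₂/∂x − ∂F₁/∂y = 24*x*z + y - 24*z
∇×F = (8*y*z, 15*x^2 - 24*x*y + 24*y, 24*x*z + y - 24*z)
At (-3, -1, -3): (24, 39, 287).

(24, 39, 287)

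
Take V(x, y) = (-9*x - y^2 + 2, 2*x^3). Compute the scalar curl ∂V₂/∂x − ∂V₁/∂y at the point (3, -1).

∂V₂/∂x = 6*x^2
∂V₁/∂y = -2*y
Scalar curl = 6*x^2 + 2*y
At (3, -1): 52.

52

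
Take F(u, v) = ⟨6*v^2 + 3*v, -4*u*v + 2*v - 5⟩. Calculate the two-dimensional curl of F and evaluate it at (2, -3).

∂F₂/∂u = -4*v
∂F₁/∂v = 12*v + 3
Scalar curl = -16*v - 3
At (2, -3): 45.

45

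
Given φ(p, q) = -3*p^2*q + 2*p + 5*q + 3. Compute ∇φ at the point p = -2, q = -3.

∂φ/∂p = -6*p*q + 2
∂φ/∂q = -3*p^2 + 5
∇φ = (-6*p*q + 2, -3*p^2 + 5)
At (-2, -3): (-34, -7).

(-34, -7)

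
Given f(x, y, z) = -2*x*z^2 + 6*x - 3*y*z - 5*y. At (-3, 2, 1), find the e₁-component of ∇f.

(∇f)_1 = ∂f/∂x = -2*z^2 + 6
At (-3, 2, 1): 4.

4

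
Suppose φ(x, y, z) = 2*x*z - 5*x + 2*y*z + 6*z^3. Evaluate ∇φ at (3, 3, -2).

(-9, -4, 84)

∂φ/∂x = 2*z - 5
∂φ/∂y = 2*z
∂φ/∂z = 2*x + 2*y + 18*z^2
∇φ = (2*z - 5, 2*z, 2*x + 2*y + 18*z^2)
At (3, 3, -2): (-9, -4, 84).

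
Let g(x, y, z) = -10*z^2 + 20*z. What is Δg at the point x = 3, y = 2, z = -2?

∂²g/∂x² = 0
∂²g/∂y² = 0
∂²g/∂z² = -20
∇²g = -20
At (3, 2, -2): -20.

-20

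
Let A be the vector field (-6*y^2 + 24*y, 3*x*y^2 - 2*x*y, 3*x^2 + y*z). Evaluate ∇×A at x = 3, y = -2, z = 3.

(3, -18, -32)

(∇×A)₁ = ∂A₃/∂y − ∂A₂/∂z = z
(∇×A)₂ = ∂A₁/∂z − ∂A₃/∂x = -6*x
(∇×A)₃ = ∂A₂/∂x − ∂A₁/∂y = 3*y^2 + 10*y - 24
∇×A = (z, -6*x, 3*y^2 + 10*y - 24)
At (3, -2, 3): (3, -18, -32).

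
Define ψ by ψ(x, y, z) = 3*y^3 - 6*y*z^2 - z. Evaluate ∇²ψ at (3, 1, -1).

∂²ψ/∂x² = 0
∂²ψ/∂y² = 18*y
∂²ψ/∂z² = -12*y
∇²ψ = 6*y
At (3, 1, -1): 6.

6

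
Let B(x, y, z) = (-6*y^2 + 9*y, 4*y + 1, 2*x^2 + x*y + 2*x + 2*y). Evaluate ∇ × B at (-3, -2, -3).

(-1, 12, -33)

(∇×B)₁ = ∂B₃/∂y − ∂B₂/∂z = x + 2
(∇×B)₂ = ∂B₁/∂z − ∂B₃/∂x = -4*x - y - 2
(∇×B)₃ = ∂B₂/∂x − ∂B₁/∂y = 12*y - 9
∇×B = (x + 2, -4*x - y - 2, 12*y - 9)
At (-3, -2, -3): (-1, 12, -33).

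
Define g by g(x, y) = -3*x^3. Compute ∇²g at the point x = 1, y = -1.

∂²g/∂x² = -18*x
∂²g/∂y² = 0
∇²g = -18*x
At (1, -1): -18.

-18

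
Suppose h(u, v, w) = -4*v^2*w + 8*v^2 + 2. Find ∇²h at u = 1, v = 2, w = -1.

∂²h/∂u² = 0
∂²h/∂v² = 8*(-w + 2)
∂²h/∂w² = 0
∇²h = -8*w + 16
At (1, 2, -1): 24.

24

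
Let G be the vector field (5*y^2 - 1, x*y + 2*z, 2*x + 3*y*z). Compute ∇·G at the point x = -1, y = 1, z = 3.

∂G₁/∂x = 0
∂G₂/∂y = x
∂G₃/∂z = 3*y
∇·G = x + 3*y
At (-1, 1, 3): 2.

2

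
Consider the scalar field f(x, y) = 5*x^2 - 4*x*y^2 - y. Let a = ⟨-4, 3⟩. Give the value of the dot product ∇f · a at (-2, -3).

∂f/∂x = 10*x - 4*y^2
∂f/∂y = -8*x*y - 1
∇f at (-2, -3) = (-56, -49)
∇f · a = (-56)(-4) + (-49)(3) = 77

77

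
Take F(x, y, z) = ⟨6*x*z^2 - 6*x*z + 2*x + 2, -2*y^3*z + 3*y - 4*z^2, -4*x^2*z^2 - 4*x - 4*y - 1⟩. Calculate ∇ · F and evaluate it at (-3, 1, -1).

95

∂F₁/∂x = 6*z^2 - 6*z + 2
∂F₂/∂y = -6*y^2*z + 3
∂F₃/∂z = -8*x^2*z
∇·F = -8*x^2*z - 6*y^2*z + 6*z^2 - 6*z + 5
At (-3, 1, -1): 95.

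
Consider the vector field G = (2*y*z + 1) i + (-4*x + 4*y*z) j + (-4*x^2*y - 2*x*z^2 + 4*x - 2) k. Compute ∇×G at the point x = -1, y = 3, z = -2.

(-16, -14, 0)

(∇×G)₁ = ∂G₃/∂y − ∂G₂/∂z = -4*x^2 - 4*y
(∇×G)₂ = ∂G₁/∂z − ∂G₃/∂x = 8*x*y + 2*y + 2*z^2 - 4
(∇×G)₃ = ∂G₂/∂x − ∂G₁/∂y = -2*z - 4
∇×G = (-4*x^2 - 4*y, 8*x*y + 2*y + 2*z^2 - 4, -2*z - 4)
At (-1, 3, -2): (-16, -14, 0).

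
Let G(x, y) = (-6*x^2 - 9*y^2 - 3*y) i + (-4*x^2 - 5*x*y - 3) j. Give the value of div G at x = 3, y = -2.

∂G₁/∂x = -12*x
∂G₂/∂y = -5*x
∇·G = -17*x
At (3, -2): -51.

-51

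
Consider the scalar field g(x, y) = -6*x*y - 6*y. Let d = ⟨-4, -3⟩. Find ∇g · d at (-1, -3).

-72

∂g/∂x = -6*y
∂g/∂y = -6*x - 6
∇g at (-1, -3) = (18, 0)
∇g · d = (18)(-4) + (0)(-3) = -72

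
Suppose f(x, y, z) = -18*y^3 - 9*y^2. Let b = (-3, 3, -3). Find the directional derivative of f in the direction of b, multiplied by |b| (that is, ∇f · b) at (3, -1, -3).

∂f/∂x = 0
∂f/∂y = -54*y^2 - 18*y
∂f/∂z = 0
∇f at (3, -1, -3) = (0, -36, 0)
∇f · b = (0)(-3) + (-36)(3) + (0)(-3) = -108

-108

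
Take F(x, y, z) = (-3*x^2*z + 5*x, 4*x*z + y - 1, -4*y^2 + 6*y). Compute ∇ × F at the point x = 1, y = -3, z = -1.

(∇×F)₁ = ∂F₃/∂y − ∂F₂/∂z = -4*x - 8*y + 6
(∇×F)₂ = ∂F₁/∂z − ∂F₃/∂x = -3*x^2
(∇×F)₃ = ∂F₂/∂x − ∂F₁/∂y = 4*z
∇×F = (-4*x - 8*y + 6, -3*x^2, 4*z)
At (1, -3, -1): (26, -3, -4).

(26, -3, -4)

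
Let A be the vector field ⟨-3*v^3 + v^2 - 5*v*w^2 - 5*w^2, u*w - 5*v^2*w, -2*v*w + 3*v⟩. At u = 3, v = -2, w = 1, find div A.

24

∂A₁/∂u = 0
∂A₂/∂v = -10*v*w
∂A₃/∂w = -2*v
∇·A = -10*v*w - 2*v
At (3, -2, 1): 24.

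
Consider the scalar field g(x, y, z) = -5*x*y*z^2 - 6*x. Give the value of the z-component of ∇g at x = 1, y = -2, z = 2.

(∇g)_3 = ∂g/∂z = -10*x*y*z
At (1, -2, 2): 40.

40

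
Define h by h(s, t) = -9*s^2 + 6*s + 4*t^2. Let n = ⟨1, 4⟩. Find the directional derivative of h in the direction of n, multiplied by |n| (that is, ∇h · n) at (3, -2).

-112

∂h/∂s = -18*s + 6
∂h/∂t = 8*t
∇h at (3, -2) = (-48, -16)
∇h · n = (-48)(1) + (-16)(4) = -112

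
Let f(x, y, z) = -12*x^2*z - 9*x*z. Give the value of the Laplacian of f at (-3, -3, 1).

-24

∂²f/∂x² = -24*z
∂²f/∂y² = 0
∂²f/∂z² = 0
∇²f = -24*z
At (-3, -3, 1): -24.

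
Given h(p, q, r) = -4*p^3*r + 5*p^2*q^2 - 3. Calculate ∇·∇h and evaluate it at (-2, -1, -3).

-94

∂²h/∂p² = 2*(-12*p*r + 5*q^2)
∂²h/∂q² = 10*p^2
∂²h/∂r² = 0
∇²h = 10*p^2 - 24*p*r + 10*q^2
At (-2, -1, -3): -94.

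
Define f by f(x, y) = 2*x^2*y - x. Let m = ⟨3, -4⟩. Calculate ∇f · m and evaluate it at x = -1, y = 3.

∂f/∂x = 4*x*y - 1
∂f/∂y = 2*x^2
∇f at (-1, 3) = (-13, 2)
∇f · m = (-13)(3) + (2)(-4) = -47

-47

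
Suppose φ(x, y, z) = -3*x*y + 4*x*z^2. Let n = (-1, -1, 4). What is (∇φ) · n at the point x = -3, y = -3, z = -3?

234

∂φ/∂x = -3*y + 4*z^2
∂φ/∂y = -3*x
∂φ/∂z = 8*x*z
∇φ at (-3, -3, -3) = (45, 9, 72)
∇φ · n = (45)(-1) + (9)(-1) + (72)(4) = 234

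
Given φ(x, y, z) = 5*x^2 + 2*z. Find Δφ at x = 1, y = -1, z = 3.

∂²φ/∂x² = 10
∂²φ/∂y² = 0
∂²φ/∂z² = 0
∇²φ = 10
At (1, -1, 3): 10.

10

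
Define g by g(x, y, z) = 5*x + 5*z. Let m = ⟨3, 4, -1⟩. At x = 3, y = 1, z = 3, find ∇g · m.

∂g/∂x = 5
∂g/∂y = 0
∂g/∂z = 5
∇g at (3, 1, 3) = (5, 0, 5)
∇g · m = (5)(3) + (0)(4) + (5)(-1) = 10

10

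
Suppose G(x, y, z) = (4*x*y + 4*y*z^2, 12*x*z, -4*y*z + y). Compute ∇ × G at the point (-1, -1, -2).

(∇×G)₁ = ∂G₃/∂y − ∂G₂/∂z = -12*x - 4*z + 1
(∇×G)₂ = ∂G₁/∂z − ∂G₃/∂x = 8*y*z
(∇×G)₃ = ∂G₂/∂x − ∂G₁/∂y = -4*x - 4*z^2 + 12*z
∇×G = (-12*x - 4*z + 1, 8*y*z, -4*x - 4*z^2 + 12*z)
At (-1, -1, -2): (21, 16, -36).

(21, 16, -36)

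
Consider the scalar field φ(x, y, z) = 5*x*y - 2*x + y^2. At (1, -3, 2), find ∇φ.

(-17, -1, 0)

∂φ/∂x = 5*y - 2
∂φ/∂y = 5*x + 2*y
∂φ/∂z = 0
∇φ = (5*y - 2, 5*x + 2*y, 0)
At (1, -3, 2): (-17, -1, 0).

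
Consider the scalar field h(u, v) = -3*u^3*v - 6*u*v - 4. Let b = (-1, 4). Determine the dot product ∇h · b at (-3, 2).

570

∂h/∂u = -9*u^2*v - 6*v
∂h/∂v = -3*u^3 - 6*u
∇h at (-3, 2) = (-174, 99)
∇h · b = (-174)(-1) + (99)(4) = 570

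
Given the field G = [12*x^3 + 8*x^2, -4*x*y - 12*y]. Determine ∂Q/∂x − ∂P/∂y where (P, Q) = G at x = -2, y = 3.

-12

∂G₂/∂x = -4*y
∂G₁/∂y = 0
Scalar curl = -4*y
At (-2, 3): -12.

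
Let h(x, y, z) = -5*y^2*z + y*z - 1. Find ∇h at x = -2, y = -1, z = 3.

∂h/∂x = 0
∂h/∂y = -10*y*z + z
∂h/∂z = -5*y^2 + y
∇h = (0, -10*y*z + z, -5*y^2 + y)
At (-2, -1, 3): (0, 33, -6).

(0, 33, -6)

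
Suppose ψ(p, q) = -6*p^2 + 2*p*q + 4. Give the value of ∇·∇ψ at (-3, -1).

∂²ψ/∂p² = -12
∂²ψ/∂q² = 0
∇²ψ = -12
At (-3, -1): -12.

-12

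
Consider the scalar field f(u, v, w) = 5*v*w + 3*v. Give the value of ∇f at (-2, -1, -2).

∂f/∂u = 0
∂f/∂v = 5*w + 3
∂f/∂w = 5*v
∇f = (0, 5*w + 3, 5*v)
At (-2, -1, -2): (0, -7, -5).

(0, -7, -5)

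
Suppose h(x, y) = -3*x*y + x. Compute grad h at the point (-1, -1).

∂h/∂x = -3*y + 1
∂h/∂y = -3*x
∇h = (-3*y + 1, -3*x)
At (-1, -1): (4, 3).

(4, 3)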